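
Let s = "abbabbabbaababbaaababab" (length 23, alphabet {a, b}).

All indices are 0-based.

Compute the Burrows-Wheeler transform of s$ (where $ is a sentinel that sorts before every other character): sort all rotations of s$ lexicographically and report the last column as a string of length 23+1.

rank  rotation                  last
    0  $abbabbabbaababbaaababab  b
    1  aaababab$abbabbabbaababb  b
    2  aababab$abbabbabbaababba  a
    3  aababbaaababab$abbabbabb  b
    4  ab$abbabbabbaababbaaabab  b
    5  abab$abbabbabbaababbaaab  b
    6  ababab$abbabbabbaababbaa  a
    7  ababbaaababab$abbabbabba  a
    8  abbaaababab$abbabbabbaab  b
    9  abbaababbaaababab$abbabb  b
   10  abbabbaababbaaababab$abb  b
   11  abbabbabbaababbaaababab$  $
   12  b$abbabbabbaababbaaababa  a
   13  baaababab$abbabbabbaabab  b
   14  baababbaaababab$abbabbab  b
   15  bab$abbabbabbaababbaaaba  a
   16  babab$abbabbabbaababbaaa  a
   17  babbaaababab$abbabbabbaa  a
   18  babbaababbaaababab$abbab  b
   19  babbabbaababbaaababab$ab  b
   20  bbaaababab$abbabbabbaaba  a
   21  bbaababbaaababab$abbabba  a
   22  bbabbaababbaaababab$abba  a
   23  bbabbabbaababbaaababab$a  a

bbabbbaabbb$abbaaabbaaaa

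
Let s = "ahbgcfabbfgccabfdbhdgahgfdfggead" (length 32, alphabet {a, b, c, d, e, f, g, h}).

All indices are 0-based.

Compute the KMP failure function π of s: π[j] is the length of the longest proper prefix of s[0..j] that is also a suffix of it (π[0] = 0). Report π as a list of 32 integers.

π[0] = 0
j=1 s[j]='h': π[1]=0 (border '')
j=2 s[j]='b': π[2]=0 (border '')
j=3 s[j]='g': π[3]=0 (border '')
j=4 s[j]='c': π[4]=0 (border '')
j=5 s[j]='f': π[5]=0 (border '')
j=6 s[j]='a': π[6]=1 (border 'a')
j=7 s[j]='b': k: 1→0; π[7]=0 (border '')
j=8 s[j]='b': π[8]=0 (border '')
j=9 s[j]='f': π[9]=0 (border '')
j=10 s[j]='g': π[10]=0 (border '')
j=11 s[j]='c': π[11]=0 (border '')
j=12 s[j]='c': π[12]=0 (border '')
j=13 s[j]='a': π[13]=1 (border 'a')
j=14 s[j]='b': k: 1→0; π[14]=0 (border '')
j=15 s[j]='f': π[15]=0 (border '')
j=16 s[j]='d': π[16]=0 (border '')
j=17 s[j]='b': π[17]=0 (border '')
j=18 s[j]='h': π[18]=0 (border '')
j=19 s[j]='d': π[19]=0 (border '')
j=20 s[j]='g': π[20]=0 (border '')
j=21 s[j]='a': π[21]=1 (border 'a')
j=22 s[j]='h': π[22]=2 (border 'ah')
j=23 s[j]='g': k: 2→0; π[23]=0 (border '')
j=24 s[j]='f': π[24]=0 (border '')
j=25 s[j]='d': π[25]=0 (border '')
j=26 s[j]='f': π[26]=0 (border '')
j=27 s[j]='g': π[27]=0 (border '')
j=28 s[j]='g': π[28]=0 (border '')
j=29 s[j]='e': π[29]=0 (border '')
j=30 s[j]='a': π[30]=1 (border 'a')
j=31 s[j]='d': k: 1→0; π[31]=0 (border '')

[0, 0, 0, 0, 0, 0, 1, 0, 0, 0, 0, 0, 0, 1, 0, 0, 0, 0, 0, 0, 0, 1, 2, 0, 0, 0, 0, 0, 0, 0, 1, 0]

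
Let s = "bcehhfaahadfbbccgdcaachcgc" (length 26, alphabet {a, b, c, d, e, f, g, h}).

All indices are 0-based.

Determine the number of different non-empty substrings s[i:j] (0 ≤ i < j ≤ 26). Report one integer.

rank | idx | suffix
   0 |  19 | aachcgc
   1 |   6 | aahadfbbccgdcaachcgc
   2 |  20 | achcgc
   3 |   9 | adfbbccgdcaachcgc
   4 |   7 | ahadfbbccgdcaachcgc
   5 |  12 | bbccgdcaachcgc
   6 |  13 | bccgdcaachcgc
   7 |   0 | bcehhfaahadfbbccgdcaachcgc
   8 |  25 | c
   9 |  18 | caachcgc
  10 |  14 | ccgdcaachcgc
  11 |   1 | cehhfaahadfbbccgdcaachcgc
  12 |  23 | cgc
  13 |  15 | cgdcaachcgc
  14 |  21 | chcgc
  15 |  17 | dcaachcgc
  16 |  10 | dfbbccgdcaachcgc
  17 |   2 | ehhfaahadfbbccgdcaachcgc
  18 |   5 | faahadfbbccgdcaachcgc
  19 |  11 | fbbccgdcaachcgc
  20 |  24 | gc
  21 |  16 | gdcaachcgc
  22 |   8 | hadfbbccgdcaachcgc
  23 |  22 | hcgc
  24 |   4 | hfaahadfbbccgdcaachcgc
  25 |   3 | hhfaahadfbbccgdcaachcgc

SA = [19, 6, 20, 9, 7, 12, 13, 0, 25, 18, 14, 1, 23, 15, 21, 17, 10, 2, 5, 11, 24, 16, 8, 22, 4, 3]
i: (SA[i-1],SA[i]) lcp shared
  1: (19,6) 2 'aa'
  2: (6,20) 1 'a'
  3: (20,9) 1 'a'
  4: (9,7) 1 'a'
  5: (7,12) 0 ''
  6: (12,13) 1 'b'
  7: (13,0) 2 'bc'
  8: (0,25) 0 ''
  9: (25,18) 1 'c'
  10: (18,14) 1 'c'
  11: (14,1) 1 'c'
  12: (1,23) 1 'c'
  13: (23,15) 2 'cg'
  14: (15,21) 1 'c'
  15: (21,17) 0 ''
  16: (17,10) 1 'd'
  17: (10,2) 0 ''
  18: (2,5) 0 ''
  19: (5,11) 1 'f'
  20: (11,24) 0 ''
  21: (24,16) 1 'g'
  22: (16,8) 0 ''
  23: (8,22) 1 'h'
  24: (22,4) 1 'h'
  25: (4,3) 1 'h'

n(n+1)/2 = 26·27/2 = 351
Σ LCP = 0 + 2 + 1 + 1 + 1 + 0 + 1 + 2 + 0 + 1 + 1 + 1 + 1 + 2 + 1 + 0 + 1 + 0 + 0 + 1 + 0 + 1 + 0 + 1 + 1 + 1 = 21
distinct = 351 − 21 = 330

330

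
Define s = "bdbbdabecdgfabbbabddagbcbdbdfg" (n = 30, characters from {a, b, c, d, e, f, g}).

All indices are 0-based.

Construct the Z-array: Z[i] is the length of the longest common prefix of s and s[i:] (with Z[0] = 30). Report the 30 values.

[30, 0, 1, 2, 0, 0, 1, 0, 0, 0, 0, 0, 0, 1, 1, 1, 0, 2, 0, 0, 0, 0, 1, 0, 3, 0, 2, 0, 0, 0]

Z[0]=30
i=1: outside box; Z[1]=0
i=2: outside box; Z[2]=1 grow→box=[2,3)
i=3: outside box; Z[3]=2 grow→box=[3,5)
i=4: min(r-i=1, Z[1]=0)=0; Z[4]=0
i=5: outside box; Z[5]=0
i=6: outside box; Z[6]=1 grow→box=[6,7)
i=7: outside box; Z[7]=0
i=8: outside box; Z[8]=0
i=9: outside box; Z[9]=0
i=10: outside box; Z[10]=0
i=11: outside box; Z[11]=0
i=12: outside box; Z[12]=0
i=13: outside box; Z[13]=1 grow→box=[13,14)
i=14: outside box; Z[14]=1 grow→box=[14,15)
i=15: outside box; Z[15]=1 grow→box=[15,16)
i=16: outside box; Z[16]=0
i=17: outside box; Z[17]=2 grow→box=[17,19)
i=18: min(r-i=1, Z[1]=0)=0; Z[18]=0
i=19: outside box; Z[19]=0
i=20: outside box; Z[20]=0
i=21: outside box; Z[21]=0
i=22: outside box; Z[22]=1 grow→box=[22,23)
i=23: outside box; Z[23]=0
i=24: outside box; Z[24]=3 grow→box=[24,27)
i=25: min(r-i=2, Z[1]=0)=0; Z[25]=0
i=26: min(r-i=1, Z[2]=1)=1; Z[26]=2 grow→box=[26,28)
i=27: min(r-i=1, Z[1]=0)=0; Z[27]=0
i=28: outside box; Z[28]=0
i=29: outside box; Z[29]=0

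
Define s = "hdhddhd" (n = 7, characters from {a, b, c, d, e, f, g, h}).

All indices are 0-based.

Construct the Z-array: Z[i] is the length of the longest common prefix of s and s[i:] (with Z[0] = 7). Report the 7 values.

Z[0]=7
i=1: outside box; Z[1]=0
i=2: outside box; Z[2]=2 extend→box=[2,4)
i=3: min(r-i=1, Z[1]=0)=0; Z[3]=0
i=4: outside box; Z[4]=0
i=5: outside box; Z[5]=2 extend→box=[5,7)
i=6: min(r-i=1, Z[1]=0)=0; Z[6]=0

[7, 0, 2, 0, 0, 2, 0]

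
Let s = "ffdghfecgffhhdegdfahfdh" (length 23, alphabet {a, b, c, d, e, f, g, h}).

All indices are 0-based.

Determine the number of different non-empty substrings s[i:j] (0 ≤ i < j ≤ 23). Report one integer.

257

rank→(start, suffix):
  0 → (18, 'ahfdh')
  1 → (7, 'cgffhhdegdfahfdh')
  2 → (13, 'degdfahfdh')
  3 → (16, 'dfahfdh')
  4 → (2, 'dghfecgffhhdegdfahfdh')
  5 → (21, 'dh')
  6 → (6, 'ecgffhhdegdfahfdh')
  7 → (14, 'egdfahfdh')
  8 → (17, 'fahfdh')
  9 → (1, 'fdghfecgffhhdegdfahfdh')
  10 → (20, 'fdh')
  11 → (5, 'fecgffhhdegdfahfdh')
  12 → (0, 'ffdghfecgffhhdegdfahfdh')
  13 → (9, 'ffhhdegdfahfdh')
  14 → (10, 'fhhdegdfahfdh')
  15 → (15, 'gdfahfdh')
  16 → (8, 'gffhhdegdfahfdh')
  17 → (3, 'ghfecgffhhdegdfahfdh')
  18 → (22, 'h')
  19 → (12, 'hdegdfahfdh')
  20 → (19, 'hfdh')
  21 → (4, 'hfecgffhhdegdfahfdh')
  22 → (11, 'hhdegdfahfdh')

SA = [18, 7, 13, 16, 2, 21, 6, 14, 17, 1, 20, 5, 0, 9, 10, 15, 8, 3, 22, 12, 19, 4, 11]
i: (SA[i-1],SA[i]) lcp shared
  1: (18,7) 0 ''
  2: (7,13) 0 ''
  3: (13,16) 1 'd'
  4: (16,2) 1 'd'
  5: (2,21) 1 'd'
  6: (21,6) 0 ''
  7: (6,14) 1 'e'
  8: (14,17) 0 ''
  9: (17,1) 1 'f'
  10: (1,20) 2 'fd'
  11: (20,5) 1 'f'
  12: (5,0) 1 'f'
  13: (0,9) 2 'ff'
  14: (9,10) 1 'f'
  15: (10,15) 0 ''
  16: (15,8) 1 'g'
  17: (8,3) 1 'g'
  18: (3,22) 0 ''
  19: (22,12) 1 'h'
  20: (12,19) 1 'h'
  21: (19,4) 2 'hf'
  22: (4,11) 1 'h'

n(n+1)/2 = 23·24/2 = 276
Σ LCP = 0 + 0 + 0 + 1 + 1 + 1 + 0 + 1 + 0 + 1 + 2 + 1 + 1 + 2 + 1 + 0 + 1 + 1 + 0 + 1 + 1 + 2 + 1 = 19
distinct = 276 − 19 = 257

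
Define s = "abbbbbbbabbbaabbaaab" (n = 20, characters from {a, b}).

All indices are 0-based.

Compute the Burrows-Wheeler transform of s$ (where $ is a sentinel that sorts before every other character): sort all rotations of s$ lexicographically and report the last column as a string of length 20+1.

bbabaab$abbbabbabbbba

rank  rotation               last
    0  $abbbbbbbabbbaabbaaab  b
    1  aaab$abbbbbbbabbbaabb  b
    2  aab$abbbbbbbabbbaabba  a
    3  aabbaaab$abbbbbbbabbb  b
    4  ab$abbbbbbbabbbaabbaa  a
    5  abbaaab$abbbbbbbabbba  a
    6  abbbaabbaaab$abbbbbbb  b
    7  abbbbbbbabbbaabbaaab$  $
    8  b$abbbbbbbabbbaabbaaa  a
    9  baaab$abbbbbbbabbbaab  b
   10  baabbaaab$abbbbbbbabb  b
   11  babbbaabbaaab$abbbbbb  b
   12  bbaaab$abbbbbbbabbbaa  a
   13  bbaabbaaab$abbbbbbbab  b
   14  bbabbbaabbaaab$abbbbb  b
   15  bbbaabbaaab$abbbbbbba  a
   16  bbbabbbaabbaaab$abbbb  b
   17  bbbbabbbaabbaaab$abbb  b
   18  bbbbbabbbaabbaaab$abb  b
   19  bbbbbbabbbaabbaaab$ab  b
   20  bbbbbbbabbbaabbaaab$a  a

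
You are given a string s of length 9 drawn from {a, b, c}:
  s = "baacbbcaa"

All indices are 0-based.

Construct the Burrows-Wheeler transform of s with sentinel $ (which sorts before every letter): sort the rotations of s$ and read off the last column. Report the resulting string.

aacba$cbba

rank  rotation    last
    0  $baacbbcaa  a
    1  a$baacbbca  a
    2  aa$baacbbc  c
    3  aacbbcaa$b  b
    4  acbbcaa$ba  a
    5  baacbbcaa$  $
    6  bbcaa$baac  c
    7  bcaa$baacb  b
    8  caa$baacbb  b
    9  cbbcaa$baa  a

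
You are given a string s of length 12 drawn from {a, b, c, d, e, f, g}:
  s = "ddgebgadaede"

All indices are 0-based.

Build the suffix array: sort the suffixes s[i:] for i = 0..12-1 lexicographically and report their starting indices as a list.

rank | idx | suffix
   0 |   6 | adaede
   1 |   8 | aede
   2 |   4 | bgadaede
   3 |   7 | daede
   4 |   0 | ddgebgadaede
   5 |  10 | de
   6 |   1 | dgebgadaede
   7 |  11 | e
   8 |   3 | ebgadaede
   9 |   9 | ede
  10 |   5 | gadaede
  11 |   2 | gebgadaede

[6, 8, 4, 7, 0, 10, 1, 11, 3, 9, 5, 2]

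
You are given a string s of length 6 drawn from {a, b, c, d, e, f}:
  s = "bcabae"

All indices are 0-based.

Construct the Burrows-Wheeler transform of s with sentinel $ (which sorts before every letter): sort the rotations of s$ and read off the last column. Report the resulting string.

rank  rotation last
    0  $bcabae  e
    1  abae$bc  c
    2  ae$bcab  b
    3  bae$bca  a
    4  bcabae$  $
    5  cabae$b  b
    6  e$bcaba  a

ecba$ba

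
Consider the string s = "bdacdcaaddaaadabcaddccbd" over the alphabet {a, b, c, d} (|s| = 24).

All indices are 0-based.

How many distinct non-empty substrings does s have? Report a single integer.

rank→(start, suffix):
  0 → (10, 'aaadabcaddccbd')
  1 → (11, 'aadabcaddccbd')
  2 → (6, 'aaddaaadabcaddccbd')
  3 → (14, 'abcaddccbd')
  4 → (2, 'acdcaaddaaadabcaddccbd')
  5 → (12, 'adabcaddccbd')
  6 → (7, 'addaaadabcaddccbd')
  7 → (17, 'addccbd')
  8 → (15, 'bcaddccbd')
  9 → (22, 'bd')
  10 → (0, 'bdacdcaaddaaadabcaddccbd')
  11 → (5, 'caaddaaadabcaddccbd')
  12 → (16, 'caddccbd')
  13 → (21, 'cbd')
  14 → (20, 'ccbd')
  15 → (3, 'cdcaaddaaadabcaddccbd')
  16 → (23, 'd')
  17 → (9, 'daaadabcaddccbd')
  18 → (13, 'dabcaddccbd')
  19 → (1, 'dacdcaaddaaadabcaddccbd')
  20 → (4, 'dcaaddaaadabcaddccbd')
  21 → (19, 'dccbd')
  22 → (8, 'ddaaadabcaddccbd')
  23 → (18, 'ddccbd')

SA = [10, 11, 6, 14, 2, 12, 7, 17, 15, 22, 0, 5, 16, 21, 20, 3, 23, 9, 13, 1, 4, 19, 8, 18]
[i] adj suffixes → lcp
  [1] 10/11 → 2 ('aa')
  [2] 11/6 → 3 ('aad')
  [3] 6/14 → 1 ('a')
  [4] 14/2 → 1 ('a')
  [5] 2/12 → 1 ('a')
  [6] 12/7 → 2 ('ad')
  [7] 7/17 → 3 ('add')
  [8] 17/15 → 0 ('')
  [9] 15/22 → 1 ('b')
  [10] 22/0 → 2 ('bd')
  [11] 0/5 → 0 ('')
  [12] 5/16 → 2 ('ca')
  [13] 16/21 → 1 ('c')
  [14] 21/20 → 1 ('c')
  [15] 20/3 → 1 ('c')
  [16] 3/23 → 0 ('')
  [17] 23/9 → 1 ('d')
  [18] 9/13 → 2 ('da')
  [19] 13/1 → 2 ('da')
  [20] 1/4 → 1 ('d')
  [21] 4/19 → 2 ('dc')
  [22] 19/8 → 1 ('d')
  [23] 8/18 → 2 ('dd')

n(n+1)/2 = 24·25/2 = 300
Σ LCP = 0 + 2 + 3 + 1 + 1 + 1 + 2 + 3 + 0 + 1 + 2 + 0 + 2 + 1 + 1 + 1 + 0 + 1 + 2 + 2 + 1 + 2 + 1 + 2 = 32
distinct = 300 − 32 = 268

268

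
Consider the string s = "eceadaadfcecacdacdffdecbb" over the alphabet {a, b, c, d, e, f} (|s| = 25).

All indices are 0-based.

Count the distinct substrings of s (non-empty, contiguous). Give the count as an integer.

297

rank | idx | suffix
   0 |   5 | aadfcecacdacdffdecbb
   1 |  12 | acdacdffdecbb
   2 |  15 | acdffdecbb
   3 |   3 | adaadfcecacdacdffdecbb
   4 |   6 | adfcecacdacdffdecbb
   5 |  24 | b
   6 |  23 | bb
   7 |  11 | cacdacdffdecbb
   8 |  22 | cbb
   9 |  13 | cdacdffdecbb
  10 |  16 | cdffdecbb
  11 |   1 | ceadaadfcecacdacdffdecbb
  12 |   9 | cecacdacdffdecbb
  13 |   4 | daadfcecacdacdffdecbb
  14 |  14 | dacdffdecbb
  15 |  20 | decbb
  16 |   7 | dfcecacdacdffdecbb
  17 |  17 | dffdecbb
  18 |   2 | eadaadfcecacdacdffdecbb
  19 |  10 | ecacdacdffdecbb
  20 |  21 | ecbb
  21 |   0 | eceadaadfcecacdacdffdecbb
  22 |   8 | fcecacdacdffdecbb
  23 |  19 | fdecbb
  24 |  18 | ffdecbb

SA = [5, 12, 15, 3, 6, 24, 23, 11, 22, 13, 16, 1, 9, 4, 14, 20, 7, 17, 2, 10, 21, 0, 8, 19, 18]
[i] adj suffixes → lcp
  [1] 5/12 → 1 ('a')
  [2] 12/15 → 3 ('acd')
  [3] 15/3 → 1 ('a')
  [4] 3/6 → 2 ('ad')
  [5] 6/24 → 0 ('')
  [6] 24/23 → 1 ('b')
  [7] 23/11 → 0 ('')
  [8] 11/22 → 1 ('c')
  [9] 22/13 → 1 ('c')
  [10] 13/16 → 2 ('cd')
  [11] 16/1 → 1 ('c')
  [12] 1/9 → 2 ('ce')
  [13] 9/4 → 0 ('')
  [14] 4/14 → 2 ('da')
  [15] 14/20 → 1 ('d')
  [16] 20/7 → 1 ('d')
  [17] 7/17 → 2 ('df')
  [18] 17/2 → 0 ('')
  [19] 2/10 → 1 ('e')
  [20] 10/21 → 2 ('ec')
  [21] 21/0 → 2 ('ec')
  [22] 0/8 → 0 ('')
  [23] 8/19 → 1 ('f')
  [24] 19/18 → 1 ('f')

n(n+1)/2 = 25·26/2 = 325
Σ LCP = 0 + 1 + 3 + 1 + 2 + 0 + 1 + 0 + 1 + 1 + 2 + 1 + 2 + 0 + 2 + 1 + 1 + 2 + 0 + 1 + 2 + 2 + 0 + 1 + 1 = 28
distinct = 325 − 28 = 297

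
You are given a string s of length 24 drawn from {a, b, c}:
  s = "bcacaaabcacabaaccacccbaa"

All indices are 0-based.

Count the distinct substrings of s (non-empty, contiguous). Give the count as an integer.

255

rank→(start, suffix):
  0 → (23, 'a')
  1 → (22, 'aa')
  2 → (4, 'aaabcacabaaccacccbaa')
  3 → (5, 'aabcacabaaccacccbaa')
  4 → (13, 'aaccacccbaa')
  5 → (11, 'abaaccacccbaa')
  6 → (6, 'abcacabaaccacccbaa')
  7 → (2, 'acaaabcacabaaccacccbaa')
  8 → (9, 'acabaaccacccbaa')
  9 → (14, 'accacccbaa')
  10 → (17, 'acccbaa')
  11 → (21, 'baa')
  12 → (12, 'baaccacccbaa')
  13 → (0, 'bcacaaabcacabaaccacccbaa')
  14 → (7, 'bcacabaaccacccbaa')
  15 → (3, 'caaabcacabaaccacccbaa')
  16 → (10, 'cabaaccacccbaa')
  17 → (1, 'cacaaabcacabaaccacccbaa')
  18 → (8, 'cacabaaccacccbaa')
  19 → (16, 'cacccbaa')
  20 → (20, 'cbaa')
  21 → (15, 'ccacccbaa')
  22 → (19, 'ccbaa')
  23 → (18, 'cccbaa')

SA = [23, 22, 4, 5, 13, 11, 6, 2, 9, 14, 17, 21, 12, 0, 7, 3, 10, 1, 8, 16, 20, 15, 19, 18]
i: (SA[i-1],SA[i]) lcp shared
  1: (23,22) 1 'a'
  2: (22,4) 2 'aa'
  3: (4,5) 2 'aa'
  4: (5,13) 2 'aa'
  5: (13,11) 1 'a'
  6: (11,6) 2 'ab'
  7: (6,2) 1 'a'
  8: (2,9) 3 'aca'
  9: (9,14) 2 'ac'
  10: (14,17) 3 'acc'
  11: (17,21) 0 ''
  12: (21,12) 3 'baa'
  13: (12,0) 1 'b'
  14: (0,7) 5 'bcaca'
  15: (7,3) 0 ''
  16: (3,10) 2 'ca'
  17: (10,1) 2 'ca'
  18: (1,8) 4 'caca'
  19: (8,16) 3 'cac'
  20: (16,20) 1 'c'
  21: (20,15) 1 'c'
  22: (15,19) 2 'cc'
  23: (19,18) 2 'cc'

n(n+1)/2 = 24·25/2 = 300
Σ LCP = 0 + 1 + 2 + 2 + 2 + 1 + 2 + 1 + 3 + 2 + 3 + 0 + 3 + 1 + 5 + 0 + 2 + 2 + 4 + 3 + 1 + 1 + 2 + 2 = 45
distinct = 300 − 45 = 255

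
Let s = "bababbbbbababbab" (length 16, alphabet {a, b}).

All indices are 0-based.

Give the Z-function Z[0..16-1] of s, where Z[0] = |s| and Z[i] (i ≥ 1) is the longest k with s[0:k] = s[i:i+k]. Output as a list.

Z[0]=16
i=1: fresh scan; Z[1]=0
i=2: fresh scan; Z[2]=3 extend→box=[2,5)
i=3: min(r-i=2, Z[1]=0)=0; Z[3]=0
i=4: min(r-i=1, Z[2]=3)=1; Z[4]=1
i=5: fresh scan; Z[5]=1 extend→box=[5,6)
i=6: fresh scan; Z[6]=1 extend→box=[6,7)
i=7: fresh scan; Z[7]=1 extend→box=[7,8)
i=8: fresh scan; Z[8]=6 extend→box=[8,14)
i=9: min(r-i=5, Z[1]=0)=0; Z[9]=0
i=10: min(r-i=4, Z[2]=3)=3; Z[10]=3
i=11: min(r-i=3, Z[3]=0)=0; Z[11]=0
i=12: min(r-i=2, Z[4]=1)=1; Z[12]=1
i=13: min(r-i=1, Z[5]=1)=1; Z[13]=3 extend→box=[13,16)
i=14: min(r-i=2, Z[1]=0)=0; Z[14]=0
i=15: min(r-i=1, Z[2]=3)=1; Z[15]=1

[16, 0, 3, 0, 1, 1, 1, 1, 6, 0, 3, 0, 1, 3, 0, 1]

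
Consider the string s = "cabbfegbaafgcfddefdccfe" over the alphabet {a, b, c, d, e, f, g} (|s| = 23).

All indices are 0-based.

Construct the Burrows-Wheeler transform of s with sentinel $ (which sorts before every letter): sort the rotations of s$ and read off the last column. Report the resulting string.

rank  rotation                  last
    0  $cabbfegbaafgcfddefdccfe  e
    1  aafgcfddefdccfe$cabbfegb  b
    2  abbfegbaafgcfddefdccfe$c  c
    3  afgcfddefdccfe$cabbfegba  a
    4  baafgcfddefdccfe$cabbfeg  g
    5  bbfegbaafgcfddefdccfe$ca  a
    6  bfegbaafgcfddefdccfe$cab  b
    7  cabbfegbaafgcfddefdccfe$  $
    8  ccfe$cabbfegbaafgcfddefd  d
    9  cfddefdccfe$cabbfegbaafg  g
   10  cfe$cabbfegbaafgcfddefdc  c
   11  dccfe$cabbfegbaafgcfddef  f
   12  ddefdccfe$cabbfegbaafgcf  f
   13  defdccfe$cabbfegbaafgcfd  d
   14  e$cabbfegbaafgcfddefdccf  f
   15  efdccfe$cabbfegbaafgcfdd  d
   16  egbaafgcfddefdccfe$cabbf  f
   17  fdccfe$cabbfegbaafgcfdde  e
   18  fddefdccfe$cabbfegbaafgc  c
   19  fe$cabbfegbaafgcfddefdcc  c
   20  fegbaafgcfddefdccfe$cabb  b
   21  fgcfddefdccfe$cabbfegbaa  a
   22  gbaafgcfddefdccfe$cabbfe  e
   23  gcfddefdccfe$cabbfegbaaf  f

ebcagab$dgcffdfdfeccbaef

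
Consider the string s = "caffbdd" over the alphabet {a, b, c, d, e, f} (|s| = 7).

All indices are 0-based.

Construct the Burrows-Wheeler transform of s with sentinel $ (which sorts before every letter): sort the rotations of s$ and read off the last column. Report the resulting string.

dcf$dbfa

rank  rotation  last
    0  $caffbdd  d
    1  affbdd$c  c
    2  bdd$caff  f
    3  caffbdd$  $
    4  d$caffbd  d
    5  dd$caffb  b
    6  fbdd$caf  f
    7  ffbdd$ca  a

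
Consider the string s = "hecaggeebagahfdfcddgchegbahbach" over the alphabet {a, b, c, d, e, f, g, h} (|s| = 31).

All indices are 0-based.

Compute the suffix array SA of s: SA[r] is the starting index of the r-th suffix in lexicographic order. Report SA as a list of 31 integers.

[28, 9, 3, 25, 11, 27, 8, 24, 2, 16, 29, 20, 17, 14, 18, 7, 1, 6, 22, 15, 13, 10, 23, 19, 5, 4, 30, 26, 0, 21, 12]

sorted suffixes:
  #0 SA[0]=28  'ach'
  #1 SA[1]=9  'agahfdfcddgchegbahbach'
  #2 SA[2]=3  'aggeebagahfdfcddgchegbahbach'
  #3 SA[3]=25  'ahbach'
  #4 SA[4]=11  'ahfdfcddgchegbahbach'
  #5 SA[5]=27  'bach'
  #6 SA[6]=8  'bagahfdfcddgchegbahbach'
  #7 SA[7]=24  'bahbach'
  #8 SA[8]=2  'caggeebagahfdfcddgchegbahbach'
  #9 SA[9]=16  'cddgchegbahbach'
  #10 SA[10]=29  'ch'
  #11 SA[11]=20  'chegbahbach'
  #12 SA[12]=17  'ddgchegbahbach'
  #13 SA[13]=14  'dfcddgchegbahbach'
  #14 SA[14]=18  'dgchegbahbach'
  #15 SA[15]=7  'ebagahfdfcddgchegbahbach'
  #16 SA[16]=1  'ecaggeebagahfdfcddgchegbahbach'
  #17 SA[17]=6  'eebagahfdfcddgchegbahbach'
  #18 SA[18]=22  'egbahbach'
  #19 SA[19]=15  'fcddgchegbahbach'
  #20 SA[20]=13  'fdfcddgchegbahbach'
  #21 SA[21]=10  'gahfdfcddgchegbahbach'
  #22 SA[22]=23  'gbahbach'
  #23 SA[23]=19  'gchegbahbach'
  #24 SA[24]=5  'geebagahfdfcddgchegbahbach'
  #25 SA[25]=4  'ggeebagahfdfcddgchegbahbach'
  #26 SA[26]=30  'h'
  #27 SA[27]=26  'hbach'
  #28 SA[28]=0  'hecaggeebagahfdfcddgchegbahbach'
  #29 SA[29]=21  'hegbahbach'
  #30 SA[30]=12  'hfdfcddgchegbahbach'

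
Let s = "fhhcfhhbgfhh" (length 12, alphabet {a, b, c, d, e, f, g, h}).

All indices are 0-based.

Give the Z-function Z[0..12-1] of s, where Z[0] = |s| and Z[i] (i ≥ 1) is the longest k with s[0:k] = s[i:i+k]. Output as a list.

[12, 0, 0, 0, 3, 0, 0, 0, 0, 3, 0, 0]

Z[0]=12
i=1: fresh scan; Z[1]=0
i=2: fresh scan; Z[2]=0
i=3: fresh scan; Z[3]=0
i=4: fresh scan; Z[4]=3 scan→box=[4,7)
i=5: min(r-i=2, Z[1]=0)=0; Z[5]=0
i=6: min(r-i=1, Z[2]=0)=0; Z[6]=0
i=7: fresh scan; Z[7]=0
i=8: fresh scan; Z[8]=0
i=9: fresh scan; Z[9]=3 scan→box=[9,12)
i=10: min(r-i=2, Z[1]=0)=0; Z[10]=0
i=11: min(r-i=1, Z[2]=0)=0; Z[11]=0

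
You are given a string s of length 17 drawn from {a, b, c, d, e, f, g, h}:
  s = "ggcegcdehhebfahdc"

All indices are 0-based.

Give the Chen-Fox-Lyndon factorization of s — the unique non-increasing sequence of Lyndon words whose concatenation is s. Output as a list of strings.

["g", "g", "ceg", "cdehhe", "bf", "ahdc"]

emit factor 1: 'g' (i=0, period=1)
emit factor 2: 'g' (i=1, period=1)
emit factor 3: 'ceg' (i=2, period=3)
emit factor 4: 'cdehhe' (i=5, period=6)
emit factor 5: 'bf' (i=11, period=2)
emit factor 6: 'ahdc' (i=13, period=4)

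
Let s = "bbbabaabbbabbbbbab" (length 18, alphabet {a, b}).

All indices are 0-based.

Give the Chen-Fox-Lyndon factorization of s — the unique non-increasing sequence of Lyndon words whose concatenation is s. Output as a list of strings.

emit factor 1: 'b' (i=0, period=1)
emit factor 2: 'b' (i=1, period=1)
emit factor 3: 'b' (i=2, period=1)
emit factor 4: 'ab' (i=3, period=2)
emit factor 5: 'aabbbabbbbbab' (i=5, period=13)

["b", "b", "b", "ab", "aabbbabbbbbab"]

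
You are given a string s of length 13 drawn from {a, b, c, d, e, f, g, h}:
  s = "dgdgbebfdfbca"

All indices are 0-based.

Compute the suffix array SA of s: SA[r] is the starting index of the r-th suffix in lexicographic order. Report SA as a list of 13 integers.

sorted suffixes:
  #0 SA[0]=12  'a'
  #1 SA[1]=10  'bca'
  #2 SA[2]=4  'bebfdfbca'
  #3 SA[3]=6  'bfdfbca'
  #4 SA[4]=11  'ca'
  #5 SA[5]=8  'dfbca'
  #6 SA[6]=2  'dgbebfdfbca'
  #7 SA[7]=0  'dgdgbebfdfbca'
  #8 SA[8]=5  'ebfdfbca'
  #9 SA[9]=9  'fbca'
  #10 SA[10]=7  'fdfbca'
  #11 SA[11]=3  'gbebfdfbca'
  #12 SA[12]=1  'gdgbebfdfbca'

[12, 10, 4, 6, 11, 8, 2, 0, 5, 9, 7, 3, 1]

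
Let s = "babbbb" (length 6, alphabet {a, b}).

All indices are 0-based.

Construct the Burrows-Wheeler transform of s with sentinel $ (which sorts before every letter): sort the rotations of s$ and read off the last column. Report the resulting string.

rank  rotation last
    0  $babbbb  b
    1  abbbb$b  b
    2  b$babbb  b
    3  babbbb$  $
    4  bb$babb  b
    5  bbb$bab  b
    6  bbbb$ba  a

bbb$bba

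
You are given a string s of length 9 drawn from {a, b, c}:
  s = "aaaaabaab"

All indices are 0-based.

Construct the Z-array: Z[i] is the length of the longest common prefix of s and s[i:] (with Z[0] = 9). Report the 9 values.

[9, 4, 3, 2, 1, 0, 2, 1, 0]

Z[0]=9
i=1: i≥r, start 0; Z[1]=4 extend→box=[1,5)
i=2: min(r-i=3, Z[1]=4)=3; Z[2]=3
i=3: min(r-i=2, Z[2]=3)=2; Z[3]=2
i=4: min(r-i=1, Z[3]=2)=1; Z[4]=1
i=5: i≥r, start 0; Z[5]=0
i=6: i≥r, start 0; Z[6]=2 extend→box=[6,8)
i=7: min(r-i=1, Z[1]=4)=1; Z[7]=1
i=8: i≥r, start 0; Z[8]=0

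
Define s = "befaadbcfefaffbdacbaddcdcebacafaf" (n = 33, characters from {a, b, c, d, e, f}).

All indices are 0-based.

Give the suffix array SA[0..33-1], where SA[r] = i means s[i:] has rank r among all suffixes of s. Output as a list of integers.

[3, 27, 16, 4, 19, 31, 29, 11, 26, 18, 6, 14, 0, 28, 17, 22, 24, 7, 15, 5, 21, 23, 20, 25, 1, 9, 32, 2, 30, 10, 13, 8, 12]

rank→(start, suffix):
  0 → (3, 'aadbcfefaffbdacbaddcdcebacafaf')
  1 → (27, 'acafaf')
  2 → (16, 'acbaddcdcebacafaf')
  3 → (4, 'adbcfefaffbdacbaddcdcebacafaf')
  4 → (19, 'addcdcebacafaf')
  5 → (31, 'af')
  6 → (29, 'afaf')
  7 → (11, 'affbdacbaddcdcebacafaf')
  8 → (26, 'bacafaf')
  9 → (18, 'baddcdcebacafaf')
  10 → (6, 'bcfefaffbdacbaddcdcebacafaf')
  11 → (14, 'bdacbaddcdcebacafaf')
  12 → (0, 'befaadbcfefaffbdacbaddcdcebacafaf')
  13 → (28, 'cafaf')
  14 → (17, 'cbaddcdcebacafaf')
  15 → (22, 'cdcebacafaf')
  16 → (24, 'cebacafaf')
  17 → (7, 'cfefaffbdacbaddcdcebacafaf')
  18 → (15, 'dacbaddcdcebacafaf')
  19 → (5, 'dbcfefaffbdacbaddcdcebacafaf')
  20 → (21, 'dcdcebacafaf')
  21 → (23, 'dcebacafaf')
  22 → (20, 'ddcdcebacafaf')
  23 → (25, 'ebacafaf')
  24 → (1, 'efaadbcfefaffbdacbaddcdcebacafaf')
  25 → (9, 'efaffbdacbaddcdcebacafaf')
  26 → (32, 'f')
  27 → (2, 'faadbcfefaffbdacbaddcdcebacafaf')
  28 → (30, 'faf')
  29 → (10, 'faffbdacbaddcdcebacafaf')
  30 → (13, 'fbdacbaddcdcebacafaf')
  31 → (8, 'fefaffbdacbaddcdcebacafaf')
  32 → (12, 'ffbdacbaddcdcebacafaf')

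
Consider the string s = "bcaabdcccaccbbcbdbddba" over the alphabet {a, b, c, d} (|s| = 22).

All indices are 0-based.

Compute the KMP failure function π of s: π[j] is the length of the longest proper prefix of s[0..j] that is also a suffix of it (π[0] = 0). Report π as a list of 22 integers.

π[0] = 0
j=1 s[j]='c': π[1]=0 (border '')
j=2 s[j]='a': π[2]=0 (border '')
j=3 s[j]='a': π[3]=0 (border '')
j=4 s[j]='b': π[4]=1 (border 'b')
j=5 s[j]='d': k: 1→0; π[5]=0 (border '')
j=6 s[j]='c': π[6]=0 (border '')
j=7 s[j]='c': π[7]=0 (border '')
j=8 s[j]='c': π[8]=0 (border '')
j=9 s[j]='a': π[9]=0 (border '')
j=10 s[j]='c': π[10]=0 (border '')
j=11 s[j]='c': π[11]=0 (border '')
j=12 s[j]='b': π[12]=1 (border 'b')
j=13 s[j]='b': k: 1→0; π[13]=1 (border 'b')
j=14 s[j]='c': π[14]=2 (border 'bc')
j=15 s[j]='b': k: 2→0; π[15]=1 (border 'b')
j=16 s[j]='d': k: 1→0; π[16]=0 (border '')
j=17 s[j]='b': π[17]=1 (border 'b')
j=18 s[j]='d': k: 1→0; π[18]=0 (border '')
j=19 s[j]='d': π[19]=0 (border '')
j=20 s[j]='b': π[20]=1 (border 'b')
j=21 s[j]='a': k: 1→0; π[21]=0 (border '')

[0, 0, 0, 0, 1, 0, 0, 0, 0, 0, 0, 0, 1, 1, 2, 1, 0, 1, 0, 0, 1, 0]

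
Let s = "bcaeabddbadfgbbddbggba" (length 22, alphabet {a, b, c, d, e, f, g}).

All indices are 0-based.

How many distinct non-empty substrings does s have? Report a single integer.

230

rank→(start, suffix):
  0 → (21, 'a')
  1 → (4, 'abddbadfgbbddbggba')
  2 → (9, 'adfgbbddbggba')
  3 → (2, 'aeabddbadfgbbddbggba')
  4 → (20, 'ba')
  5 → (8, 'badfgbbddbggba')
  6 → (13, 'bbddbggba')
  7 → (0, 'bcaeabddbadfgbbddbggba')
  8 → (5, 'bddbadfgbbddbggba')
  9 → (14, 'bddbggba')
  10 → (17, 'bggba')
  11 → (1, 'caeabddbadfgbbddbggba')
  12 → (7, 'dbadfgbbddbggba')
  13 → (16, 'dbggba')
  14 → (6, 'ddbadfgbbddbggba')
  15 → (15, 'ddbggba')
  16 → (10, 'dfgbbddbggba')
  17 → (3, 'eabddbadfgbbddbggba')
  18 → (11, 'fgbbddbggba')
  19 → (19, 'gba')
  20 → (12, 'gbbddbggba')
  21 → (18, 'ggba')

SA = [21, 4, 9, 2, 20, 8, 13, 0, 5, 14, 17, 1, 7, 16, 6, 15, 10, 3, 11, 19, 12, 18]
[i] adj suffixes → lcp
  [1] 21/4 → 1 ('a')
  [2] 4/9 → 1 ('a')
  [3] 9/2 → 1 ('a')
  [4] 2/20 → 0 ('')
  [5] 20/8 → 2 ('ba')
  [6] 8/13 → 1 ('b')
  [7] 13/0 → 1 ('b')
  [8] 0/5 → 1 ('b')
  [9] 5/14 → 4 ('bddb')
  [10] 14/17 → 1 ('b')
  [11] 17/1 → 0 ('')
  [12] 1/7 → 0 ('')
  [13] 7/16 → 2 ('db')
  [14] 16/6 → 1 ('d')
  [15] 6/15 → 3 ('ddb')
  [16] 15/10 → 1 ('d')
  [17] 10/3 → 0 ('')
  [18] 3/11 → 0 ('')
  [19] 11/19 → 0 ('')
  [20] 19/12 → 2 ('gb')
  [21] 12/18 → 1 ('g')

n(n+1)/2 = 22·23/2 = 253
Σ LCP = 0 + 1 + 1 + 1 + 0 + 2 + 1 + 1 + 1 + 4 + 1 + 0 + 0 + 2 + 1 + 3 + 1 + 0 + 0 + 0 + 2 + 1 = 23
distinct = 253 − 23 = 230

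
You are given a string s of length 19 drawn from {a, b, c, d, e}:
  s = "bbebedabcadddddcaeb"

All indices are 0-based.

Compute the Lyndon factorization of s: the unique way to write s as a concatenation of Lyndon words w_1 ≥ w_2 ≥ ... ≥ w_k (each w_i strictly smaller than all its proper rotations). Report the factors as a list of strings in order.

emit factor 1: 'bbebed' (i=0, period=6)
emit factor 2: 'abcadddddcaeb' (i=6, period=13)

["bbebed", "abcadddddcaeb"]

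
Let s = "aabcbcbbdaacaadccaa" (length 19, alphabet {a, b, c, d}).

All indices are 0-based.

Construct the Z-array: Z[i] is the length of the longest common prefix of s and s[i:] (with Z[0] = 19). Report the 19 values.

Z[0]=19
i=1: fresh scan; Z[1]=1 grow→box=[1,2)
i=2: fresh scan; Z[2]=0
i=3: fresh scan; Z[3]=0
i=4: fresh scan; Z[4]=0
i=5: fresh scan; Z[5]=0
i=6: fresh scan; Z[6]=0
i=7: fresh scan; Z[7]=0
i=8: fresh scan; Z[8]=0
i=9: fresh scan; Z[9]=2 grow→box=[9,11)
i=10: min(r-i=1, Z[1]=1)=1; Z[10]=1
i=11: fresh scan; Z[11]=0
i=12: fresh scan; Z[12]=2 grow→box=[12,14)
i=13: min(r-i=1, Z[1]=1)=1; Z[13]=1
i=14: fresh scan; Z[14]=0
i=15: fresh scan; Z[15]=0
i=16: fresh scan; Z[16]=0
i=17: fresh scan; Z[17]=2 grow→box=[17,19)
i=18: min(r-i=1, Z[1]=1)=1; Z[18]=1

[19, 1, 0, 0, 0, 0, 0, 0, 0, 2, 1, 0, 2, 1, 0, 0, 0, 2, 1]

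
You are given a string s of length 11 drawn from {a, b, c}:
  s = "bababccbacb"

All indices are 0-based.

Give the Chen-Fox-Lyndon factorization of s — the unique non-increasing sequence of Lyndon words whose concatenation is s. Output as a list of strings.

emit factor 1: 'b' (i=0, period=1)
emit factor 2: 'ababccbacb' (i=1, period=10)

["b", "ababccbacb"]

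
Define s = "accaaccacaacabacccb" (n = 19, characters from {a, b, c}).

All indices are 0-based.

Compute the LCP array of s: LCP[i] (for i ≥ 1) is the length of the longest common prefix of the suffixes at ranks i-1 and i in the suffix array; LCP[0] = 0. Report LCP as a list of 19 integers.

[0, 3, 1, 1, 3, 2, 4, 3, 0, 1, 0, 4, 2, 2, 1, 1, 3, 2, 2]

sorted suffixes:
  #0 SA[0]=9  'aacabacccb'
  #1 SA[1]=3  'aaccacaacabacccb'
  #2 SA[2]=12  'abacccb'
  #3 SA[3]=7  'acaacabacccb'
  #4 SA[4]=10  'acabacccb'
  #5 SA[5]=0  'accaaccacaacabacccb'
  #6 SA[6]=4  'accacaacabacccb'
  #7 SA[7]=14  'acccb'
  #8 SA[8]=18  'b'
  #9 SA[9]=13  'bacccb'
  #10 SA[10]=8  'caacabacccb'
  #11 SA[11]=2  'caaccacaacabacccb'
  #12 SA[12]=11  'cabacccb'
  #13 SA[13]=6  'cacaacabacccb'
  #14 SA[14]=17  'cb'
  #15 SA[15]=1  'ccaaccacaacabacccb'
  #16 SA[16]=5  'ccacaacabacccb'
  #17 SA[17]=16  'ccb'
  #18 SA[18]=15  'cccb'

SA = [9, 3, 12, 7, 10, 0, 4, 14, 18, 13, 8, 2, 11, 6, 17, 1, 5, 16, 15]
[i] adj suffixes → lcp
  [1] 9/3 → 3 ('aac')
  [2] 3/12 → 1 ('a')
  [3] 12/7 → 1 ('a')
  [4] 7/10 → 3 ('aca')
  [5] 10/0 → 2 ('ac')
  [6] 0/4 → 4 ('acca')
  [7] 4/14 → 3 ('acc')
  [8] 14/18 → 0 ('')
  [9] 18/13 → 1 ('b')
  [10] 13/8 → 0 ('')
  [11] 8/2 → 4 ('caac')
  [12] 2/11 → 2 ('ca')
  [13] 11/6 → 2 ('ca')
  [14] 6/17 → 1 ('c')
  [15] 17/1 → 1 ('c')
  [16] 1/5 → 3 ('cca')
  [17] 5/16 → 2 ('cc')
  [18] 16/15 → 2 ('cc')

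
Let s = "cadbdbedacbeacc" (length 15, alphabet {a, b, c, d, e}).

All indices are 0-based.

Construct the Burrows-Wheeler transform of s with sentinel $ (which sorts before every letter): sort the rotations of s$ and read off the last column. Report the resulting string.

cdecdcdc$aaeabbb

rank  rotation          last
    0  $cadbdbedacbeacc  c
    1  acbeacc$cadbdbed  d
    2  acc$cadbdbedacbe  e
    3  adbdbedacbeacc$c  c
    4  bdbedacbeacc$cad  d
    5  beacc$cadbdbedac  c
    6  bedacbeacc$cadbd  d
    7  c$cadbdbedacbeac  c
    8  cadbdbedacbeacc$  $
    9  cbeacc$cadbdbeda  a
   10  cc$cadbdbedacbea  a
   11  dacbeacc$cadbdbe  e
   12  dbdbedacbeacc$ca  a
   13  dbedacbeacc$cadb  b
   14  eacc$cadbdbedacb  b
   15  edacbeacc$cadbdb  b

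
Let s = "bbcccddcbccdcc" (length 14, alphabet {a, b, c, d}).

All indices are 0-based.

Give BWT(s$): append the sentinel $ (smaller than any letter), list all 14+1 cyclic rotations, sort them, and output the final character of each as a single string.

c$bccddbbcccdcc

rank  rotation         last
    0  $bbcccddcbccdcc  c
    1  bbcccddcbccdcc$  $
    2  bcccddcbccdcc$b  b
    3  bccdcc$bbcccddc  c
    4  c$bbcccddcbccdc  c
    5  cbccdcc$bbcccdd  d
    6  cc$bbcccddcbccd  d
    7  cccddcbccdcc$bb  b
    8  ccdcc$bbcccddcb  b
    9  ccddcbccdcc$bbc  c
   10  cdcc$bbcccddcbc  c
   11  cddcbccdcc$bbcc  c
   12  dcbccdcc$bbcccd  d
   13  dcc$bbcccddcbcc  c
   14  ddcbccdcc$bbccc  c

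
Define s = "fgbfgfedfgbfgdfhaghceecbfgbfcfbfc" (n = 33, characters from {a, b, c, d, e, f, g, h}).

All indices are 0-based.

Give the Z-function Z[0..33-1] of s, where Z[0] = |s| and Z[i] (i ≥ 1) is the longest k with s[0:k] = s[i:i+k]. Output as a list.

Z[0]=33
i=1: i≥r, start 0; Z[1]=0
i=2: i≥r, start 0; Z[2]=0
i=3: i≥r, start 0; Z[3]=2 extend→box=[3,5)
i=4: min(r-i=1, Z[1]=0)=0; Z[4]=0
i=5: i≥r, start 0; Z[5]=1 extend→box=[5,6)
i=6: i≥r, start 0; Z[6]=0
i=7: i≥r, start 0; Z[7]=0
i=8: i≥r, start 0; Z[8]=5 extend→box=[8,13)
i=9: min(r-i=4, Z[1]=0)=0; Z[9]=0
i=10: min(r-i=3, Z[2]=0)=0; Z[10]=0
i=11: min(r-i=2, Z[3]=2)=2; Z[11]=2
i=12: min(r-i=1, Z[4]=0)=0; Z[12]=0
i=13: i≥r, start 0; Z[13]=0
i=14: i≥r, start 0; Z[14]=1 extend→box=[14,15)
i=15: i≥r, start 0; Z[15]=0
i=16: i≥r, start 0; Z[16]=0
i=17: i≥r, start 0; Z[17]=0
i=18: i≥r, start 0; Z[18]=0
i=19: i≥r, start 0; Z[19]=0
i=20: i≥r, start 0; Z[20]=0
i=21: i≥r, start 0; Z[21]=0
i=22: i≥r, start 0; Z[22]=0
i=23: i≥r, start 0; Z[23]=0
i=24: i≥r, start 0; Z[24]=4 extend→box=[24,28)
i=25: min(r-i=3, Z[1]=0)=0; Z[25]=0
i=26: min(r-i=2, Z[2]=0)=0; Z[26]=0
i=27: min(r-i=1, Z[3]=2)=1; Z[27]=1
i=28: i≥r, start 0; Z[28]=0
i=29: i≥r, start 0; Z[29]=1 extend→box=[29,30)
i=30: i≥r, start 0; Z[30]=0
i=31: i≥r, start 0; Z[31]=1 extend→box=[31,32)
i=32: i≥r, start 0; Z[32]=0

[33, 0, 0, 2, 0, 1, 0, 0, 5, 0, 0, 2, 0, 0, 1, 0, 0, 0, 0, 0, 0, 0, 0, 0, 4, 0, 0, 1, 0, 1, 0, 1, 0]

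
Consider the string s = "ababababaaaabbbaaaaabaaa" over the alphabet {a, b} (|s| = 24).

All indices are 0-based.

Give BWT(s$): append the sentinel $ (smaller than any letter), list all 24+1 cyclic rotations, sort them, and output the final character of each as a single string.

rank  rotation                   last
    0  $ababababaaaabbbaaaaabaaa  a
    1  a$ababababaaaabbbaaaaabaa  a
    2  aa$ababababaaaabbbaaaaaba  a
    3  aaa$ababababaaaabbbaaaaab  b
    4  aaaaabaaa$ababababaaaabbb  b
    5  aaaabaaa$ababababaaaabbba  a
    6  aaaabbbaaaaabaaa$abababab  b
    7  aaabaaa$ababababaaaabbbaa  a
    8  aaabbbaaaaabaaa$ababababa  a
    9  aabaaa$ababababaaaabbbaaa  a
   10  aabbbaaaaabaaa$ababababaa  a
   11  abaaa$ababababaaaabbbaaaa  a
   12  abaaaabbbaaaaabaaa$ababab  b
   13  ababaaaabbbaaaaabaaa$abab  b
   14  abababaaaabbbaaaaabaaa$ab  b
   15  ababababaaaabbbaaaaabaaa$  $
   16  abbbaaaaabaaa$ababababaaa  a
   17  baaa$ababababaaaabbbaaaaa  a
   18  baaaaabaaa$ababababaaaabb  b
   19  baaaabbbaaaaabaaa$abababa  a
   20  babaaaabbbaaaaabaaa$ababa  a
   21  bababaaaabbbaaaaabaaa$aba  a
   22  babababaaaabbbaaaaabaaa$a  a
   23  bbaaaaabaaa$ababababaaaab  b
   24  bbbaaaaabaaa$ababababaaaa  a

aaabbabaaaaabbb$aabaaaaba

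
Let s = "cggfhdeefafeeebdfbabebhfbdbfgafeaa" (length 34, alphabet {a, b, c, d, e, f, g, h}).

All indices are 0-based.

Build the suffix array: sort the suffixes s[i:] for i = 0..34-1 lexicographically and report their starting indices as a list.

[33, 32, 18, 29, 9, 17, 24, 14, 19, 26, 21, 0, 25, 5, 15, 31, 13, 20, 12, 11, 6, 7, 8, 16, 23, 30, 10, 27, 3, 28, 2, 1, 4, 22]

sorted suffixes:
  #0 SA[0]=33  'a'
  #1 SA[1]=32  'aa'
  #2 SA[2]=18  'abebhfbdbfgafeaa'
  #3 SA[3]=29  'afeaa'
  #4 SA[4]=9  'afeeebdfbabebhfbdbfgafeaa'
  #5 SA[5]=17  'babebhfbdbfgafeaa'
  #6 SA[6]=24  'bdbfgafeaa'
  #7 SA[7]=14  'bdfbabebhfbdbfgafeaa'
  #8 SA[8]=19  'bebhfbdbfgafeaa'
  #9 SA[9]=26  'bfgafeaa'
  #10 SA[10]=21  'bhfbdbfgafeaa'
  #11 SA[11]=0  'cggfhdeefafeeebdfbabebhfbdbfgafeaa'
  #12 SA[12]=25  'dbfgafeaa'
  #13 SA[13]=5  'deefafeeebdfbabebhfbdbfgafeaa'
  #14 SA[14]=15  'dfbabebhfbdbfgafeaa'
  #15 SA[15]=31  'eaa'
  #16 SA[16]=13  'ebdfbabebhfbdbfgafeaa'
  #17 SA[17]=20  'ebhfbdbfgafeaa'
  #18 SA[18]=12  'eebdfbabebhfbdbfgafeaa'
  #19 SA[19]=11  'eeebdfbabebhfbdbfgafeaa'
  #20 SA[20]=6  'eefafeeebdfbabebhfbdbfgafeaa'
  #21 SA[21]=7  'efafeeebdfbabebhfbdbfgafeaa'
  #22 SA[22]=8  'fafeeebdfbabebhfbdbfgafeaa'
  #23 SA[23]=16  'fbabebhfbdbfgafeaa'
  #24 SA[24]=23  'fbdbfgafeaa'
  #25 SA[25]=30  'feaa'
  #26 SA[26]=10  'feeebdfbabebhfbdbfgafeaa'
  #27 SA[27]=27  'fgafeaa'
  #28 SA[28]=3  'fhdeefafeeebdfbabebhfbdbfgafeaa'
  #29 SA[29]=28  'gafeaa'
  #30 SA[30]=2  'gfhdeefafeeebdfbabebhfbdbfgafeaa'
  #31 SA[31]=1  'ggfhdeefafeeebdfbabebhfbdbfgafeaa'
  #32 SA[32]=4  'hdeefafeeebdfbabebhfbdbfgafeaa'
  #33 SA[33]=22  'hfbdbfgafeaa'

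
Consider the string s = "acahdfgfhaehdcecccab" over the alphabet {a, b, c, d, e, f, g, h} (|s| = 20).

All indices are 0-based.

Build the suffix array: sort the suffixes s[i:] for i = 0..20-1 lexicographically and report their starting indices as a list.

rank | idx | suffix
   0 |  18 | ab
   1 |   0 | acahdfgfhaehdcecccab
   2 |   9 | aehdcecccab
   3 |   2 | ahdfgfhaehdcecccab
   4 |  19 | b
   5 |  17 | cab
   6 |   1 | cahdfgfhaehdcecccab
   7 |  16 | ccab
   8 |  15 | cccab
   9 |  13 | cecccab
  10 |  12 | dcecccab
  11 |   4 | dfgfhaehdcecccab
  12 |  14 | ecccab
  13 |  10 | ehdcecccab
  14 |   5 | fgfhaehdcecccab
  15 |   7 | fhaehdcecccab
  16 |   6 | gfhaehdcecccab
  17 |   8 | haehdcecccab
  18 |  11 | hdcecccab
  19 |   3 | hdfgfhaehdcecccab

[18, 0, 9, 2, 19, 17, 1, 16, 15, 13, 12, 4, 14, 10, 5, 7, 6, 8, 11, 3]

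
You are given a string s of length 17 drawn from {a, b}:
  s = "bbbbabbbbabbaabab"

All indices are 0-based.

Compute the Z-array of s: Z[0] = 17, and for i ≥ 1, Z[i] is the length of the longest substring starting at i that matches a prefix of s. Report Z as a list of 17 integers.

[17, 3, 2, 1, 0, 7, 3, 2, 1, 0, 2, 1, 0, 0, 1, 0, 1]

Z[0]=17
i=1: i≥r, start 0; Z[1]=3 grow→box=[1,4)
i=2: min(r-i=2, Z[1]=3)=2; Z[2]=2
i=3: min(r-i=1, Z[2]=2)=1; Z[3]=1
i=4: i≥r, start 0; Z[4]=0
i=5: i≥r, start 0; Z[5]=7 grow→box=[5,12)
i=6: min(r-i=6, Z[1]=3)=3; Z[6]=3
i=7: min(r-i=5, Z[2]=2)=2; Z[7]=2
i=8: min(r-i=4, Z[3]=1)=1; Z[8]=1
i=9: min(r-i=3, Z[4]=0)=0; Z[9]=0
i=10: min(r-i=2, Z[5]=7)=2; Z[10]=2
i=11: min(r-i=1, Z[6]=3)=1; Z[11]=1
i=12: i≥r, start 0; Z[12]=0
i=13: i≥r, start 0; Z[13]=0
i=14: i≥r, start 0; Z[14]=1 grow→box=[14,15)
i=15: i≥r, start 0; Z[15]=0
i=16: i≥r, start 0; Z[16]=1 grow→box=[16,17)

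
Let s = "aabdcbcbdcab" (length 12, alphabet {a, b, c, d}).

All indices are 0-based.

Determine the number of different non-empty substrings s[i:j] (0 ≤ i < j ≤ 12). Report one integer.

sorted suffixes:
  #0 SA[0]=0  'aabdcbcbdcab'
  #1 SA[1]=10  'ab'
  #2 SA[2]=1  'abdcbcbdcab'
  #3 SA[3]=11  'b'
  #4 SA[4]=5  'bcbdcab'
  #5 SA[5]=7  'bdcab'
  #6 SA[6]=2  'bdcbcbdcab'
  #7 SA[7]=9  'cab'
  #8 SA[8]=4  'cbcbdcab'
  #9 SA[9]=6  'cbdcab'
  #10 SA[10]=8  'dcab'
  #11 SA[11]=3  'dcbcbdcab'

SA = [0, 10, 1, 11, 5, 7, 2, 9, 4, 6, 8, 3]
i: (SA[i-1],SA[i]) lcp shared
  1: (0,10) 1 'a'
  2: (10,1) 2 'ab'
  3: (1,11) 0 ''
  4: (11,5) 1 'b'
  5: (5,7) 1 'b'
  6: (7,2) 3 'bdc'
  7: (2,9) 0 ''
  8: (9,4) 1 'c'
  9: (4,6) 2 'cb'
  10: (6,8) 0 ''
  11: (8,3) 2 'dc'

n(n+1)/2 = 12·13/2 = 78
Σ LCP = 0 + 1 + 2 + 0 + 1 + 1 + 3 + 0 + 1 + 2 + 0 + 2 = 13
distinct = 78 − 13 = 65

65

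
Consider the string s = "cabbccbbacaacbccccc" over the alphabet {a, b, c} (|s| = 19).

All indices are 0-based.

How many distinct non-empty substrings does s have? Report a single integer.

161

rank→(start, suffix):
  0 → (10, 'aacbccccc')
  1 → (1, 'abbccbbacaacbccccc')
  2 → (8, 'acaacbccccc')
  3 → (11, 'acbccccc')
  4 → (7, 'bacaacbccccc')
  5 → (6, 'bbacaacbccccc')
  6 → (2, 'bbccbbacaacbccccc')
  7 → (3, 'bccbbacaacbccccc')
  8 → (13, 'bccccc')
  9 → (18, 'c')
  10 → (9, 'caacbccccc')
  11 → (0, 'cabbccbbacaacbccccc')
  12 → (5, 'cbbacaacbccccc')
  13 → (12, 'cbccccc')
  14 → (17, 'cc')
  15 → (4, 'ccbbacaacbccccc')
  16 → (16, 'ccc')
  17 → (15, 'cccc')
  18 → (14, 'ccccc')

SA = [10, 1, 8, 11, 7, 6, 2, 3, 13, 18, 9, 0, 5, 12, 17, 4, 16, 15, 14]
[i] adj suffixes → lcp
  [1] 10/1 → 1 ('a')
  [2] 1/8 → 1 ('a')
  [3] 8/11 → 2 ('ac')
  [4] 11/7 → 0 ('')
  [5] 7/6 → 1 ('b')
  [6] 6/2 → 2 ('bb')
  [7] 2/3 → 1 ('b')
  [8] 3/13 → 3 ('bcc')
  [9] 13/18 → 0 ('')
  [10] 18/9 → 1 ('c')
  [11] 9/0 → 2 ('ca')
  [12] 0/5 → 1 ('c')
  [13] 5/12 → 2 ('cb')
  [14] 12/17 → 1 ('c')
  [15] 17/4 → 2 ('cc')
  [16] 4/16 → 2 ('cc')
  [17] 16/15 → 3 ('ccc')
  [18] 15/14 → 4 ('cccc')

n(n+1)/2 = 19·20/2 = 190
Σ LCP = 0 + 1 + 1 + 2 + 0 + 1 + 2 + 1 + 3 + 0 + 1 + 2 + 1 + 2 + 1 + 2 + 2 + 3 + 4 = 29
distinct = 190 − 29 = 161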